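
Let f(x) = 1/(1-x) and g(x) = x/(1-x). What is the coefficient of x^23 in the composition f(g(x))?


First simplify the composition: f(g(x)) = 1/(1 - x/(1-x)) = (1-x)/((1-x) - x) = (1-x)/(1-2x).
Now extract the coefficient. Write (1-x)/(1-2x) = 1/(1-2x) - x/(1-2x).
The coefficient of x^n in 1/(1-2x) is 2^n, and in x/(1-2x) is 2^(n-1) (for n >= 1).
So the coefficient of x^23 is 2^23 - 2^22 = 8388608 - 4194304 = 4194304.

4194304


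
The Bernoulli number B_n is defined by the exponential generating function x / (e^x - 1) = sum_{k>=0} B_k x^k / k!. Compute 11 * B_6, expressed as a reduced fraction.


Bernoulli numbers can also be computed recursively via B_0 = 1 and sum_{j=0}^{m} C(m+1, j) B_j = 0 for m >= 1. Odd-index Bernoulli numbers vanish for k >= 3.
Computing B_6 = 1/42, so 11 * B_6 = 11 * 1/42 = 11/42.

11/42


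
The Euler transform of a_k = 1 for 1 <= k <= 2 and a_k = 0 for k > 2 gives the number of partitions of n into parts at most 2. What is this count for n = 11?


Partitions of 11 into parts at most 2:
Using generating function (1-x)^(-1)(1-x^2)^(-1),
the coefficient of x^11 = 6

6


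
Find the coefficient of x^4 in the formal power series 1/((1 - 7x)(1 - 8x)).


By partial fractions or Cauchy convolution:
The coefficient equals sum_{k=0}^{4} 7^k * 8^(4-k).
= 15961

15961


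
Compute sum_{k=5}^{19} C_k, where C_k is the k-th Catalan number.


C_5 through C_19: 42, 132, 429, 1430, 4862, 16796, 58786, 208012, 742900, 2674440, 9694845, 35357670, 129644790, 477638700, 1767263190
Sum = 42 + 132 + 429 + 1430 + 4862 + 16796 + 58786 + 208012 + 742900 + 2674440 + 9694845 + 35357670 + 129644790 + 477638700 + 1767263190
= 2423307024

2423307024


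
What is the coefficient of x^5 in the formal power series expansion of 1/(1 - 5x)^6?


The general identity 1/(1 - c x)^r = sum_{k>=0} c^k C(k + r - 1, r - 1) x^k follows by substituting y = c x into 1/(1 - y)^r = sum_{k>=0} C(k + r - 1, r - 1) y^k.
For c = 5, r = 6, k = 5:
5^5 * C(10, 5) = 3125 * 252 = 787500.

787500


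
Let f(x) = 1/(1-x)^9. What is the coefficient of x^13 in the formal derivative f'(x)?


Differentiate: d/dx [ 1/(1-x)^r ] = r / (1-x)^(r+1).
Here r = 9, so f'(x) = 9 / (1-x)^10.
The expansion of 1/(1-x)^(r+1) has coefficient of x^n equal to C(n+r, r).
So the coefficient of x^13 in f'(x) is
9 * C(22, 9) = 9 * 497420 = 4476780

4476780


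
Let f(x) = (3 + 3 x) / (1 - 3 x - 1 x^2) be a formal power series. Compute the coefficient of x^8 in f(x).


Write f(x) = sum_{k>=0} a_k x^k. Multiplying both sides by 1 - 3 x - 1 x^2 gives
(1 - 3 x - 1 x^2) sum_{k>=0} a_k x^k = 3 + 3 x.
Matching coefficients:
 x^0: a_0 = 3
 x^1: a_1 - 3 a_0 = 3  =>  a_1 = 3*3 + 3 = 12
 x^k (k >= 2): a_k = 3 a_{k-1} + 1 a_{k-2}.
Iterating: a_2 = 39, a_3 = 129, a_4 = 426, a_5 = 1407, a_6 = 4647, a_7 = 15348, a_8 = 50691.
So the coefficient of x^8 is 50691.

50691


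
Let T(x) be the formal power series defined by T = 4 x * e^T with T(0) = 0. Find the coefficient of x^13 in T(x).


Apply the Lagrange inversion formula: if T = 4 x * phi(T) with phi(t) = e^t, then
[x^n] T = 4^n * (1/n) [t^(n-1)] phi(t)^n = 4^n * (1/n) [t^(n-1)] e^(n t) = 4^n * (1/n) * n^(n-1) / (n-1)! = 4^n * n^(n-1) / n!.
When c = 1 this is the Cayley count of rooted labeled trees on n vertices, divided by n!.
For n = 13: 4^13 * 13^12 / 13! = 67108864 * 23298085122481/6227020800 = 117451023583608832/467775.

117451023583608832/467775


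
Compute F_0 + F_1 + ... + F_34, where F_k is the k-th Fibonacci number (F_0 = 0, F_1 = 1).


Use the identity sum_{k=0}^{N} F_k = F_{N+2} - 1 (which follows from F_{k+2} - F_{k+1} = F_k). Then
sum_{k=0}^{34} F_k = (F_{36} - 1) - (F_{1} - 1) = F_{36} - F_{1}.
Computing: F_{36} = 14930352, F_{1} = 1, so
Sum = 14930352 - 1 = 14930351.

14930351


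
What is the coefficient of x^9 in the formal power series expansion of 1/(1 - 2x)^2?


The general identity 1/(1 - c x)^r = sum_{k>=0} c^k C(k + r - 1, r - 1) x^k follows by substituting y = c x into 1/(1 - y)^r = sum_{k>=0} C(k + r - 1, r - 1) y^k.
For c = 2, r = 2, k = 9:
2^9 * C(10, 1) = 512 * 10 = 5120.

5120


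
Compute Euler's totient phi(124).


phi(n) counts integers in [1, n] coprime to n. Using the multiplicative formula phi(n) = n * prod_{p | n} (1 - 1/p):
124 = 2^2 * 31, so
phi(124) = 124 * (1 - 1/2) * (1 - 1/31) = 60.

60


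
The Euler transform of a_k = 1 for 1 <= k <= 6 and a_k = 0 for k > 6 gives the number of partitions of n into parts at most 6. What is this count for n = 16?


Partitions of 16 into parts at most 6:
Using generating function (1-x)^(-1)(1-x^2)^(-1)...(1-x^6)^(-1),
the coefficient of x^16 = 136

136


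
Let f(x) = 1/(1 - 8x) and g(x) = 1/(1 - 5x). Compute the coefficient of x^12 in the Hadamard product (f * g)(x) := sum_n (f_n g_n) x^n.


f has coefficients f_k = 8^k and g has coefficients g_k = 5^k, so the Hadamard product has coefficient (f*g)_k = 8^k * 5^k = 40^k.
For k = 12: 40^12 = 16777216000000000000.

16777216000000000000


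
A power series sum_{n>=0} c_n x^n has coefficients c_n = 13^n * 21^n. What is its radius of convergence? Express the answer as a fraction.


By the root test (Cauchy-Hadamard), the radius is R = 1 / limsup_n |c_n|^(1/n).
Here |c_n|^(1/n) = (13^n * 21^n)^(1/n) = 13 * 21 = 273 for all n.
So R = 1/273 = 1/273.

1/273


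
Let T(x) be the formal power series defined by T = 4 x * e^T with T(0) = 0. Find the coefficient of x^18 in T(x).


Apply the Lagrange inversion formula: if T = 4 x * phi(T) with phi(t) = e^t, then
[x^n] T = 4^n * (1/n) [t^(n-1)] phi(t)^n = 4^n * (1/n) [t^(n-1)] e^(n t) = 4^n * (1/n) * n^(n-1) / (n-1)! = 4^n * n^(n-1) / n!.
When c = 1 this is the Cayley count of rooted labeled trees on n vertices, divided by n!.
For n = 18: 4^18 * 18^17 / 18! = 68719476736 * 2185911559738696531968/6402373705728000 = 349351379311776170508288/14889875.

349351379311776170508288/14889875


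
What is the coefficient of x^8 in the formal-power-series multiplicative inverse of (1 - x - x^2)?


Let the inverse be f(x) = sum_{k>=0} a_k x^k. From f(x) * (1 - x - x^2) = 1 and matching coefficients:
 x^0: a_0 = 1.
 x^1: a_1 - a_0 = 0, so a_1 = 1.
 x^k (k >= 2): a_k - a_{k-1} - a_{k-2} = 0, i.e. a_k = a_{k-1} + a_{k-2}.
This is the Fibonacci-type recurrence shifted so that a_0 = a_1 = 1.
Iterating: a_0=1, a_1=1, a_2=2, a_3=3, a_4=5, a_5=8, a_6=13, a_7=21, a_8=34
a_8 = 34.

34


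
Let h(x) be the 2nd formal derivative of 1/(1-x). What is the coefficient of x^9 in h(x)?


Differentiating 2 times: d^2/dx^2 [1/(1-x)] = 2!/(1-x)^3.
The expansion 1/(1-x)^3 = sum_{k>=0} C(k+2, 2) x^k, so the coefficient of x^n in 2!/(1-x)^3 is 2! * C(n+2, 2).
For n = 9: 2 * C(11, 2) = 2 * 55 = 110

110


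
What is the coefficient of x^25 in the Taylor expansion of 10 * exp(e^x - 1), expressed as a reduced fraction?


exp(e^x - 1) = sum_{k>=0} Bell_k x^k / k!, where Bell_k is the k-th Bell number.
So the coefficient of x^25 is 10 * Bell_25 / 25!.
Computing: Bell_25 = 4638590332229999353 and 25! = 15511210043330985984000000, giving
10 * 4638590332229999353/15511210043330985984000000 = 356814640940769181/119317000333315276800000.

356814640940769181/119317000333315276800000


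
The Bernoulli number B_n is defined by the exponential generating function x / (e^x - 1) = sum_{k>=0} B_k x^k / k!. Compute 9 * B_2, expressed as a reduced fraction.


Bernoulli numbers can also be computed recursively via B_0 = 1 and sum_{j=0}^{m} C(m+1, j) B_j = 0 for m >= 1. Odd-index Bernoulli numbers vanish for k >= 3.
Computing B_2 = 1/6, so 9 * B_2 = 9 * 1/6 = 3/2.

3/2


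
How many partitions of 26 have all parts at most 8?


Using the generating function (1-x)^(-1)(1-x^2)^(-1)...(1-x^8)^(-1),
the coefficient of x^26 counts these restricted partitions.
Result = 1297

1297


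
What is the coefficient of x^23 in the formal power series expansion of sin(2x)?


The Maclaurin series is sin(t) = sum_{k>=0} (-1)^k t^(2k+1) / (2k+1)!, so substituting t = 2x, only odd powers of x are nonzero, with coefficient of x^(2k+1) equal to (-1)^k 2^(2k+1) / (2k+1)!.
Write 23 = 2*11 + 1, giving the coefficient (-1)^11 * 2^23 / 23! = -8388608/25852016738884976640000 = -16/49308808782358125.

-16/49308808782358125


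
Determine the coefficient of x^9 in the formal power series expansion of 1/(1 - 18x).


The geometric series identity gives 1/(1 - c x) = sum_{k>=0} c^k x^k, so the coefficient of x^k is c^k.
Here c = 18 and k = 9.
Computing: 18^9 = 198359290368

198359290368


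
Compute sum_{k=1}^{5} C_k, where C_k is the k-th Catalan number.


C_1 through C_5: 1, 2, 5, 14, 42
Sum = 1 + 2 + 5 + 14 + 42
= 64

64


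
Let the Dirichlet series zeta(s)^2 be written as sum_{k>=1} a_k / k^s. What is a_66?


The Dirichlet convolution of the constant function 1 with itself gives (1 * 1)(k) = sum_{d | k} 1 = d(k), the number of positive divisors of k.
Since zeta(s) = sum_{k>=1} 1/k^s, we have zeta(s)^2 = sum_{k>=1} d(k)/k^s, so a_k = d(k).
For k = 66: the divisors are 1, 2, 3, 6, 11, 22, 33, 66.
Count = 8.

8


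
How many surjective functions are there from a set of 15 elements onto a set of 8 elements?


By inclusion-exclusion on which target elements are missed, the number of surjections from an n-set onto a k-set is
surj(n, k) = sum_{j=0}^{k} (-1)^j C(k, j) (k - j)^n.
Equivalently surj(n, k) = k! * S(n, k), where S(n, k) is the Stirling number of the second kind.
For n = 15, k = 8:
S(15, 8) = 216627840, so
surj = 8! * 216627840 = 40320 * 216627840 = 8734434508800.

8734434508800


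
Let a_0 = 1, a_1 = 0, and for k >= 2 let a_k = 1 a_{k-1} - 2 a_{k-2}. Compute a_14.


Iterating the recurrence forward:
a_0 = 1
a_1 = 0
a_2 = 1*0 - 2*1 = -2
a_3 = 1*-2 - 2*0 = -2
a_4 = 1*-2 - 2*-2 = 2
a_5 = 1*2 - 2*-2 = 6
a_6 = 1*6 - 2*2 = 2
a_7 = 1*2 - 2*6 = -10
a_8 = 1*-10 - 2*2 = -14
a_9 = 1*-14 - 2*-10 = 6
a_10 = 1*6 - 2*-14 = 34
a_11 = 1*34 - 2*6 = 22
a_12 = 1*22 - 2*34 = -46
a_13 = 1*-46 - 2*22 = -90
a_14 = 1*-90 - 2*-46 = 2
So a_14 = 2.

2


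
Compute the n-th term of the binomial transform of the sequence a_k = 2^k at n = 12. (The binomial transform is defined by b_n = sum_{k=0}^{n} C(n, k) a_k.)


With a_k = 2^k, b_n = sum_{k=0}^{n} C(n, k) 2^k = (1 + 2)^n by the binomial theorem.
For n = 12: (1 + 2)^12 = 3^12 = 531441.

531441


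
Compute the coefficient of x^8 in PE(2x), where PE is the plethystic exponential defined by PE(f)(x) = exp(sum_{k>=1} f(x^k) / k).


With f(x) = 2x, the exponent is sum_{k>=1} 2 x^k / k = 2 * (-ln(1 - x)). Exponentiating:
PE(2x) = exp(-2 ln(1 - x)) = 1/(1 - x)^2.
By the negative binomial expansion, [x^n] 1/(1 - x)^2 = C(n + 1, 1).
For n = 8: C(9, 1) = 9.

9


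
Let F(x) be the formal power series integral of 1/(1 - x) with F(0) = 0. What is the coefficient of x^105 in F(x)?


1/(1 - x) = sum_{k>=0} x^k. Integrating termwise and using F(0) = 0 gives
F(x) = sum_{k>=0} x^(k+1) / (k+1) = sum_{m>=1} x^m / m = -ln(1 - x).
So the coefficient of x^105 is 1/105 = 1/105.

1/105


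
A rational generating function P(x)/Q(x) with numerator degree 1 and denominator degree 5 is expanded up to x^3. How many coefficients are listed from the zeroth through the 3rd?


Expanding up to x^3 gives the coefficients for x^0, x^1, ..., x^3.
That is 3 + 1 = 4 coefficients in total.

4


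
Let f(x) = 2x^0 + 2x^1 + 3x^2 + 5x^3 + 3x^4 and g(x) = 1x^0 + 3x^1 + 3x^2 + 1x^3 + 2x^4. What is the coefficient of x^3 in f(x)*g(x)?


Cauchy product at x^3:
2*1 + 2*3 + 3*3 + 5*1
= 22

22


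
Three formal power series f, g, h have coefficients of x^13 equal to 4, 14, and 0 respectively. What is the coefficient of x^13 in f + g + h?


Series addition is componentwise:
4 + 14 + 0
= 18

18


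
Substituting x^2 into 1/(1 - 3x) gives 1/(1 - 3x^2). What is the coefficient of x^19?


Since 1/(1 - 3x^2) only has even powers of x,
the coefficient of x^19 (odd) is 0.

0


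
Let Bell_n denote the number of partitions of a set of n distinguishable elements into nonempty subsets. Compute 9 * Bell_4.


Bell_4 can be computed from the Bell triangle or from Dobinski's identity Bell_n = (1/e) * sum_{k>=0} k^n / k!.
Computing Bell_4 = 15.
Then 9 * 15 = 135.

135


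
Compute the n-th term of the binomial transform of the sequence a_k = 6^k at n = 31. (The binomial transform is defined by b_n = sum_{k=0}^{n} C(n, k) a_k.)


With a_k = 6^k, b_n = sum_{k=0}^{n} C(n, k) 6^k = (1 + 6)^n by the binomial theorem.
For n = 31: (1 + 6)^31 = 7^31 = 157775382034845806615042743.

157775382034845806615042743


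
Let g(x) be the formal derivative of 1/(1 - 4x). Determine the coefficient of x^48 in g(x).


Differentiate termwise: d/dx sum_{k>=0} 4^k x^k = sum_{k>=1} k 4^k x^(k-1) = sum_{j>=0} (j+1) 4^(j+1) x^j.
Equivalently, d/dx [1/(1 - 4x)] = 4/(1 - 4x)^2.
For j = 48: 49 * 4^49 = 49 * 316912650057057350374175801344 = 15528719852795810168334614265856.

15528719852795810168334614265856


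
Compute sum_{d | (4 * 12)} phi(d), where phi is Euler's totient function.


First, 4 * 12 = 48. One classical identity is sum_{d | n} phi(d) = n (each k in [1, n] has a unique gcd with n, and among the k's with gcd(k, n) = n/d there are phi(d) of them). So the sum equals 48. We also verify directly:
Divisors of 48: 1, 2, 3, 4, 6, 8, 12, 16, 24, 48.
phi values: 1, 1, 2, 2, 2, 4, 4, 8, 8, 16.
Sum = 48.

48


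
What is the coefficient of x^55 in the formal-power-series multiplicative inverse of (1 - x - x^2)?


Let the inverse be f(x) = sum_{k>=0} a_k x^k. From f(x) * (1 - x - x^2) = 1 and matching coefficients:
 x^0: a_0 = 1.
 x^1: a_1 - a_0 = 0, so a_1 = 1.
 x^k (k >= 2): a_k - a_{k-1} - a_{k-2} = 0, i.e. a_k = a_{k-1} + a_{k-2}.
This is the Fibonacci-type recurrence shifted so that a_0 = a_1 = 1.
Iterating: a_0=1, a_1=1, a_2=2, a_3=3, a_4=5, a_5=8, a_6=13, a_7=21, a_8=34, a_9=55, ...
a_55 = 225851433717.

225851433717


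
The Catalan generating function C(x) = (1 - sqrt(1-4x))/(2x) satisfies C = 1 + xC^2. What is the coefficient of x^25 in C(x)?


Substituting x -> x scales the n-th coefficient by 1, so [x^25] C(x) = C_25.
C_25 = C(2*25, 25)/(26) = 126410606437752/26 = 4861946401452.
= 4861946401452.

4861946401452


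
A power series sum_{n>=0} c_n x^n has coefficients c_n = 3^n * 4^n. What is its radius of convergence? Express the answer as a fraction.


By the root test (Cauchy-Hadamard), the radius is R = 1 / limsup_n |c_n|^(1/n).
Here |c_n|^(1/n) = (3^n * 4^n)^(1/n) = 3 * 4 = 12 for all n.
So R = 1/12 = 1/12.

1/12


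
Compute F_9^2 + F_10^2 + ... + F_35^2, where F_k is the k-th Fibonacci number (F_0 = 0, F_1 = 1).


There is a standard identity sum_{k=0}^{N} F_k^2 = F_N * F_{N+1} (proved inductively from the telescoping relation F_k^2 = F_k F_{k+1} - F_{k-1} F_k). Then
sum_{k=9}^{35} F_k^2 = F_35 F_36 - F_8 F_9.
Computing: F_35 = 9227465, F_36 = 14930352, F_8 = 21, F_9 = 34.
Sum = 9227465 * 14930352 - 21 * 34 = 137769300516966.

137769300516966


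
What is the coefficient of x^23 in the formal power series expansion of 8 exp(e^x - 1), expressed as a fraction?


exp(e^x - 1) is the exponential generating function for the Bell numbers Bell_k: exp(e^x - 1) = sum_{k>=0} Bell_k x^k / k!.
So the coefficient of x^23 in 8 exp(e^x - 1) is 8 Bell_23 / 23!.
Computing: Bell_23 = 44152005855084346 and 23! = 25852016738884976640000, giving
8 * 44152005855084346/25852016738884976640000 = 22076002927542173/1615751046180311040000.

22076002927542173/1615751046180311040000


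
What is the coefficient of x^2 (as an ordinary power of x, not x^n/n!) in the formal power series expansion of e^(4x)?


The exponential series is e^y = sum_{k>=0} y^k / k!. Substituting y = 4x gives
e^(4x) = sum_{k>=0} 4^k x^k / k!.
So the coefficient of x^n is a^n/n! with a = 4, n = 2:
4^2 / 2! = 16/2 = 8

8


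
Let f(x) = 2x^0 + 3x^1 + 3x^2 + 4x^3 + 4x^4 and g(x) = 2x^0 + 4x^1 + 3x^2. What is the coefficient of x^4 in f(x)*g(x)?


Cauchy product at x^4:
3*3 + 4*4 + 4*2
= 33

33


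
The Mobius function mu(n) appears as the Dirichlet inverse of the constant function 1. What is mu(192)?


192 has a squared prime factor, so mu(192) = 0.
Factorization reveals a repeated prime.

0


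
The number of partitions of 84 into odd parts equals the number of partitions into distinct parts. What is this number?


Computing partitions of 84 into odd parts (1, 3, 5, ...):
Using the generating function prod_{k>=0} 1/(1-x^(2k+1)),
the count is 111322

111322


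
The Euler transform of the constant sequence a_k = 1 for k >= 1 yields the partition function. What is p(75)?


The Euler transform converts the sequence a_k = 1 into the number of integer partitions.
Using the recurrence or dynamic programming:
p(75) = 8118264

8118264


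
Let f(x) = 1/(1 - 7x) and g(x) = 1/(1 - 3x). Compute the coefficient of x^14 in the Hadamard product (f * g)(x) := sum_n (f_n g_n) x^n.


f has coefficients f_k = 7^k and g has coefficients g_k = 3^k, so the Hadamard product has coefficient (f*g)_k = 7^k * 3^k = 21^k.
For k = 14: 21^14 = 3243919932521508681.

3243919932521508681


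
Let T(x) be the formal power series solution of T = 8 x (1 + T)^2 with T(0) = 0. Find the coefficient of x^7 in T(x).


Apply the Lagrange inversion formula: if T = 8 x * phi(T) with phi(t) = (1 + t)^2, then [x^n] T = 8^n * (1/n) [t^(n-1)] phi(t)^n = 8^n * (1/n) [t^(n-1)] (1 + t)^(2n) = 8^n * (1/n) C(2n, n-1).
Using the identity C(2n, n-1) = C(2n, n) * n / (n+1), the unscaled factor equals C(2n, n) / (n+1) = C_n, the n-th Catalan number.
For n = 7: C_7 = C(14, 7) / 8 = 3432/8 = 429.
With the 8^7 = 2097152 factor, the coefficient is 2097152 * 429 = 899678208.

899678208


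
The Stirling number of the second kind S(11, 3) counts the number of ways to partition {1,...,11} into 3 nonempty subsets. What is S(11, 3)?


Using the explicit formula S(n,k) = (1/k!) sum_{j=0}^{k} (-1)^(k-j) C(k,j) j^n:
S(11, 3) = 28501
Equivalently, S(n,k) is n! times the coefficient of x^n in the EGF (e^x - 1)^k / k!.

28501


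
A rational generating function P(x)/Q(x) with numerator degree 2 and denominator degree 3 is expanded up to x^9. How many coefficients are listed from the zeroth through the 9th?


Expanding up to x^9 gives the coefficients for x^0, x^1, ..., x^9.
That is 9 + 1 = 10 coefficients in total.

10


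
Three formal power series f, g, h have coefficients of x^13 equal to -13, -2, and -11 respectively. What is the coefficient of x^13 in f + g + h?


Series addition is componentwise:
-13 + -2 + -11
= -26

-26


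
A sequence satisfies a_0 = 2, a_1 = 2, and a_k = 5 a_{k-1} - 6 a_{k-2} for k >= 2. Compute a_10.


The characteristic equation is t^2 - 5 t + 6 = 0, with roots r_1 = 3 and r_2 = 2 (so c_1 = r_1 + r_2, c_2 = -r_1 r_2 as required).
One can use the closed form a_n = A r_1^n + B r_2^n, but direct iteration is more reliable:
a_0 = 2, a_1 = 2, a_2 = -2, a_3 = -22, a_4 = -98, a_5 = -358, a_6 = -1202, a_7 = -3862, a_8 = -12098, a_9 = -37318, a_10 = -114002.
So a_10 = -114002.

-114002


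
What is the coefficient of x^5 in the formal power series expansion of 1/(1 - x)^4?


The expansion 1/(1 - x)^r = sum_{k>=0} C(k + r - 1, r - 1) x^k follows from the multiset / negative-binomial theorem (or from repeated differentiation of the geometric series).
For r = 4 and k = 5:
C(8, 3) = 40320 / (6 * 120) = 56.

56


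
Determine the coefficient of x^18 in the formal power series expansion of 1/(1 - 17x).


The geometric series identity gives 1/(1 - c x) = sum_{k>=0} c^k x^k, so the coefficient of x^k is c^k.
Here c = 17 and k = 18.
Computing: 17^18 = 14063084452067724991009

14063084452067724991009


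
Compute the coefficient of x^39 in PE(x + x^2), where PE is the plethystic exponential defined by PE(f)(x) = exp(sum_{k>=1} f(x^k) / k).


With f(x) = x + x^2, the exponent is sum_{k>=1} (x^k + x^(2k)) / k = -ln(1 - x) - ln(1 - x^2). Exponentiating:
PE(x + x^2) = 1 / ((1 - x)(1 - x^2)).
This is the generating function for partitions of n into parts of size 1 or 2. The number of 2's can be any j in 0..19, and the rest are 1's, so
[x^39] = floor(39/2) + 1 = 20.

20


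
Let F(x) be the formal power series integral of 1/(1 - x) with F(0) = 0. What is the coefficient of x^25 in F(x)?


1/(1 - x) = sum_{k>=0} x^k. Integrating termwise and using F(0) = 0 gives
F(x) = sum_{k>=0} x^(k+1) / (k+1) = sum_{m>=1} x^m / m = -ln(1 - x).
So the coefficient of x^25 is 1/25 = 1/25.

1/25


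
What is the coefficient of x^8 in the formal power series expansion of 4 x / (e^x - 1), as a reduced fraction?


The exponential generating function for Bernoulli numbers is
x / (e^x - 1) = sum_{k>=0} B_k x^k / k!.
So the coefficient of x^8 in 4 x / (e^x - 1) is 4 B_8 / 8!.
Computing: B_8 = -1/30, 8! = 40320, giving
4 * -1/30 / 40320 = -1/302400.

-1/302400


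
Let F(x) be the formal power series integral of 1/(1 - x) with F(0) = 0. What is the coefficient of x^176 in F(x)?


1/(1 - x) = sum_{k>=0} x^k. Integrating termwise and using F(0) = 0 gives
F(x) = sum_{k>=0} x^(k+1) / (k+1) = sum_{m>=1} x^m / m = -ln(1 - x).
So the coefficient of x^176 is 1/176 = 1/176.

1/176


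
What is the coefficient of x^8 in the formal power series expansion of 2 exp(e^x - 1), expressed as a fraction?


exp(e^x - 1) is the exponential generating function for the Bell numbers Bell_k: exp(e^x - 1) = sum_{k>=0} Bell_k x^k / k!.
So the coefficient of x^8 in 2 exp(e^x - 1) is 2 Bell_8 / 8!.
Computing: Bell_8 = 4140 and 8! = 40320, giving
2 * 4140/40320 = 23/112.

23/112


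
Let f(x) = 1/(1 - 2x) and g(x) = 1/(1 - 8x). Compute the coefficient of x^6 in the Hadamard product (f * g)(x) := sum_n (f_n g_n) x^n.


f has coefficients f_k = 2^k and g has coefficients g_k = 8^k, so the Hadamard product has coefficient (f*g)_k = 2^k * 8^k = 16^k.
For k = 6: 16^6 = 16777216.

16777216


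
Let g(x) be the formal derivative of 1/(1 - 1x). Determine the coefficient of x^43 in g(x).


Differentiate termwise: d/dx sum_{k>=0} 1^k x^k = sum_{k>=1} k 1^k x^(k-1) = sum_{j>=0} (j+1) 1^(j+1) x^j.
Equivalently, d/dx [1/(1 - 1x)] = 1/(1 - 1x)^2.
For j = 43: 44 * 1^44 = 44 * 1 = 44.

44


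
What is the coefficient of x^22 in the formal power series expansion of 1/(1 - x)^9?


The negative binomial / multiset identity is
1/(1 - x)^r = sum_{k>=0} C(k + r - 1, r - 1) x^k.
Here r = 9 and k = 22, so the coefficient is
C(22 + 8, 8) = C(30, 8)
= 5852925

5852925


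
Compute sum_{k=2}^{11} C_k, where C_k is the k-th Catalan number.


C_2 through C_11: 2, 5, 14, 42, 132, 429, 1430, 4862, 16796, 58786
Sum = 2 + 5 + 14 + 42 + 132 + 429 + 1430 + 4862 + 16796 + 58786
= 82498

82498


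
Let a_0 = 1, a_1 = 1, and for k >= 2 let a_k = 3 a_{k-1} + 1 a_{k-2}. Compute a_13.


Iterating the recurrence forward:
a_0 = 1
a_1 = 1
a_2 = 3*1 + 1*1 = 4
a_3 = 3*4 + 1*1 = 13
a_4 = 3*13 + 1*4 = 43
a_5 = 3*43 + 1*13 = 142
a_6 = 3*142 + 1*43 = 469
a_7 = 3*469 + 1*142 = 1549
a_8 = 3*1549 + 1*469 = 5116
a_9 = 3*5116 + 1*1549 = 16897
a_10 = 3*16897 + 1*5116 = 55807
a_11 = 3*55807 + 1*16897 = 184318
a_12 = 3*184318 + 1*55807 = 608761
a_13 = 3*608761 + 1*184318 = 2010601
So a_13 = 2010601.

2010601


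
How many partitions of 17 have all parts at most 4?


Using the generating function (1-x)^(-1)(1-x^2)^(-1)...(1-x^4)^(-1),
the coefficient of x^17 counts these restricted partitions.
Result = 72

72


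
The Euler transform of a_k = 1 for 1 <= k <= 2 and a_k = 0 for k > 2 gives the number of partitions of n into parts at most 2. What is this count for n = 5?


Partitions of 5 into parts at most 2:
Using generating function (1-x)^(-1)(1-x^2)^(-1),
the coefficient of x^5 = 3

3


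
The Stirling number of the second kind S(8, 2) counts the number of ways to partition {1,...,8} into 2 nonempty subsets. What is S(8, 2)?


Using the explicit formula S(n,k) = (1/k!) sum_{j=0}^{k} (-1)^(k-j) C(k,j) j^n:
S(8, 2) = 127
Equivalently, S(n,k) is n! times the coefficient of x^n in the EGF (e^x - 1)^k / k!.

127


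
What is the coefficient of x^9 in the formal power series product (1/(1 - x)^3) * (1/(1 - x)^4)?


Combine the factors: (1/(1 - x)^3) * (1/(1 - x)^4) = 1/(1 - x)^7.
Then use 1/(1 - x)^r = sum_{k>=0} C(k + r - 1, r - 1) x^k with r = 7 and k = 9:
C(15, 6) = 5005.

5005


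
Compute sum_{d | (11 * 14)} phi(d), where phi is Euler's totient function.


First, 11 * 14 = 154. One classical identity is sum_{d | n} phi(d) = n (each k in [1, n] has a unique gcd with n, and among the k's with gcd(k, n) = n/d there are phi(d) of them). So the sum equals 154. We also verify directly:
Divisors of 154: 1, 2, 7, 11, 14, 22, 77, 154.
phi values: 1, 1, 6, 10, 6, 10, 60, 60.
Sum = 154.

154


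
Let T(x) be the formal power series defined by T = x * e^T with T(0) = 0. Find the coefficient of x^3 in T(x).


Apply the Lagrange inversion formula: if T = x * phi(T) with phi(t) = e^t, then
[x^n] T = (1/n) [t^(n-1)] phi(t)^n = (1/n) [t^(n-1)] e^(n t) = (1/n) * n^(n-1) / (n-1)! = n^(n-1) / n!.
When c = 1 this is the Cayley count of rooted labeled trees on n vertices, divided by n!.
For n = 3: 3^2 / 3! = 9/6 = 3/2.

3/2


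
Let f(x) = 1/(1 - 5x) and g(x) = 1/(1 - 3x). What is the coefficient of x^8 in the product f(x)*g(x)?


The coefficient of x^n in f*g is the Cauchy product: sum_{k=0}^{n} a^k * b^(n-k).
With a=5, b=3, n=8:
sum_{k=0}^{8} 5^k * 3^(8-k)
= 966721

966721


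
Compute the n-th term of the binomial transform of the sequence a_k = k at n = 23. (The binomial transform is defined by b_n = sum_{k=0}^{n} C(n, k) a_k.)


With a_k = k, b_n = sum_{k=0}^{n} C(n, k) k. Using k * C(n, k) = n * C(n-1, k-1) gives b_n = n * sum_{k>=1} C(n-1, k-1) = n * 2^(n-1).
For n = 23: 23 * 2^22 = 23 * 4194304 = 96468992.

96468992


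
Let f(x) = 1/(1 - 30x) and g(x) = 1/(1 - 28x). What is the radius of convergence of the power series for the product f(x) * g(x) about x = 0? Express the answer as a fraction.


The radius of 1/(1 - 30x) is 1/30 (nearest singularity at x = 1/30), and the radius of 1/(1 - 28x) is 1/28.
The product f(x)*g(x) = 1/((1 - 30x)(1 - 28x)) has singularities at both 1/30 and 1/28, so its radius of convergence is the distance to the nearest one:
min(1/30, 1/28) = 1/30.

1/30


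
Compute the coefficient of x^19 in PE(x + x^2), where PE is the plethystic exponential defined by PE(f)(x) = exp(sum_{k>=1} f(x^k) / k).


With f(x) = x + x^2, the exponent is sum_{k>=1} (x^k + x^(2k)) / k = -ln(1 - x) - ln(1 - x^2). Exponentiating:
PE(x + x^2) = 1 / ((1 - x)(1 - x^2)).
This is the generating function for partitions of n into parts of size 1 or 2. The number of 2's can be any j in 0..9, and the rest are 1's, so
[x^19] = floor(19/2) + 1 = 10.

10


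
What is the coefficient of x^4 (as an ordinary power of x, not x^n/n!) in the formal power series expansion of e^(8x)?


The exponential series is e^y = sum_{k>=0} y^k / k!. Substituting y = 8x gives
e^(8x) = sum_{k>=0} 8^k x^k / k!.
So the coefficient of x^n is a^n/n! with a = 8, n = 4:
8^4 / 4! = 4096/24 = 512/3

512/3


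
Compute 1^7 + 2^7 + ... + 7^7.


This power sum has a closed form given by Faulhaber's formula
sum_{k=1}^{m} k^p = (1 / (p + 1)) * sum_{j=0}^{p} C(p + 1, j) B_j m^(p + 1 - j),
but for small m direct computation is fastest:
1 + 128 + 2187 + 16384 + 78125 + 279936 + 823543 = 1200304.

1200304


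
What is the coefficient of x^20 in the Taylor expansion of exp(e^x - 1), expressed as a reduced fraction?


exp(e^x - 1) = sum_{k>=0} Bell_k x^k / k!, where Bell_k is the k-th Bell number.
So the coefficient of x^20 is Bell_20 / 20!.
Computing: Bell_20 = 51724158235372 and 20! = 2432902008176640000, giving
51724158235372/2432902008176640000 = 263898766507/12412765347840000.

263898766507/12412765347840000


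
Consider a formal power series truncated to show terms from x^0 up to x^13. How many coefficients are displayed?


From x^0 to x^13 inclusive, the count is 13 - 0 + 1 = 14.

14


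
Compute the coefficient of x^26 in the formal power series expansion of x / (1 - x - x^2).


Let f(x) = sum_{k>=0} a_k x^k. Multiplying f(x) * (1 - x - x^2) = x and matching coefficients gives a_0 = 0, a_1 = 1, and a_k = a_{k-1} + a_{k-2} for k >= 2. These are the Fibonacci numbers F_k.
Iterating from F_0 = 0, F_1 = 1:
F_0=0, F_1=1, F_2=1, F_3=2, F_4=3, F_5=5, F_6=8, F_7=13, F_8=21, F_9=34, ...
F_26 = 121393.

121393


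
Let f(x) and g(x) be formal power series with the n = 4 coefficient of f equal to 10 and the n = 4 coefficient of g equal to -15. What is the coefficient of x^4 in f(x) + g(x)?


Addition of formal power series is termwise.
The coefficient of x^4 in f + g = 10 + -15
= -5

-5


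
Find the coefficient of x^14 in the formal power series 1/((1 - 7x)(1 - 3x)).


By partial fractions or Cauchy convolution:
The coefficient equals sum_{k=0}^{14} 7^k * 3^(14-k).
= 1186886790259

1186886790259


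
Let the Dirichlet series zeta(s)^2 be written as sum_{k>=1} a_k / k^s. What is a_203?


The Dirichlet convolution of the constant function 1 with itself gives (1 * 1)(k) = sum_{d | k} 1 = d(k), the number of positive divisors of k.
Since zeta(s) = sum_{k>=1} 1/k^s, we have zeta(s)^2 = sum_{k>=1} d(k)/k^s, so a_k = d(k).
For k = 203: the divisors are 1, 7, 29, 203.
Count = 4.

4


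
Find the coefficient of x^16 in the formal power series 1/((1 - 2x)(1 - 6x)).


By partial fractions or Cauchy convolution:
The coefficient equals sum_{k=0}^{16} 2^k * 6^(16-k).
= 4231664828416

4231664828416


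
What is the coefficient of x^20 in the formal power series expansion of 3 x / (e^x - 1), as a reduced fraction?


The exponential generating function for Bernoulli numbers is
x / (e^x - 1) = sum_{k>=0} B_k x^k / k!.
So the coefficient of x^20 in 3 x / (e^x - 1) is 3 B_20 / 20!.
Computing: B_20 = -174611/330, 20! = 2432902008176640000, giving
3 * -174611/330 / 2432902008176640000 = -174611/267619220899430400000.

-174611/267619220899430400000


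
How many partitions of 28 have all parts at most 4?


Using the generating function (1-x)^(-1)(1-x^2)^(-1)...(1-x^4)^(-1),
the coefficient of x^28 counts these restricted partitions.
Result = 249

249


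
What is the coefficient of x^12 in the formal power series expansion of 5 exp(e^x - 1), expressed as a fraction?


exp(e^x - 1) is the exponential generating function for the Bell numbers Bell_k: exp(e^x - 1) = sum_{k>=0} Bell_k x^k / k!.
So the coefficient of x^12 in 5 exp(e^x - 1) is 5 Bell_12 / 12!.
Computing: Bell_12 = 4213597 and 12! = 479001600, giving
5 * 4213597/479001600 = 4213597/95800320.

4213597/95800320


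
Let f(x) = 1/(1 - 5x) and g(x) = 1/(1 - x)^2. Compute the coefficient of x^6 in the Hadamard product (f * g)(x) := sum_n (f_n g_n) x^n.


f has coefficients f_k = 5^k. For g = 1/(1 - x)^2 the coefficient is g_k = C(k + 1, 1) = k + 1. The Hadamard coefficient is (f * g)_k = 5^k * (k + 1).
For k = 6: 5^6 * 7 = 15625 * 7 = 109375.

109375


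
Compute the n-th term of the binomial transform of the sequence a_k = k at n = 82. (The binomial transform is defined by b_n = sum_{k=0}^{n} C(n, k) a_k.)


With a_k = k, b_n = sum_{k=0}^{n} C(n, k) k. Using k * C(n, k) = n * C(n-1, k-1) gives b_n = n * sum_{k>=1} C(n-1, k-1) = n * 2^(n-1).
For n = 82: 82 * 2^81 = 82 * 2417851639229258349412352 = 198263834416799184651812864.

198263834416799184651812864


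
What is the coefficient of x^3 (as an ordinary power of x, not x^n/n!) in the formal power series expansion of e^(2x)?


The exponential series is e^y = sum_{k>=0} y^k / k!. Substituting y = 2x gives
e^(2x) = sum_{k>=0} 2^k x^k / k!.
So the coefficient of x^n is a^n/n! with a = 2, n = 3:
2^3 / 3! = 8/6 = 4/3

4/3


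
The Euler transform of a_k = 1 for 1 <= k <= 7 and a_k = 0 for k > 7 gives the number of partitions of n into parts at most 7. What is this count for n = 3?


Partitions of 3 into parts at most 7:
Using generating function (1-x)^(-1)(1-x^2)^(-1)...(1-x^7)^(-1),
the coefficient of x^3 = 3

3


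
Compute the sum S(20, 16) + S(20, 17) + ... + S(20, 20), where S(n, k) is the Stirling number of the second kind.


By definition, S(n, k) counts partitions of an n-set into exactly k nonempty blocks.
Computing row n = 20 for k = 16..20:
S(20, k): 22350954, 741285, 15675, 190, 1
Sum = 23108105.

23108105


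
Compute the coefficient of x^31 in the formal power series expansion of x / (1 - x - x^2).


Let f(x) = sum_{k>=0} a_k x^k. Multiplying f(x) * (1 - x - x^2) = x and matching coefficients gives a_0 = 0, a_1 = 1, and a_k = a_{k-1} + a_{k-2} for k >= 2. These are the Fibonacci numbers F_k.
Iterating from F_0 = 0, F_1 = 1:
F_0=0, F_1=1, F_2=1, F_3=2, F_4=3, F_5=5, F_6=8, F_7=13, F_8=21, F_9=34, ...
F_31 = 1346269.

1346269


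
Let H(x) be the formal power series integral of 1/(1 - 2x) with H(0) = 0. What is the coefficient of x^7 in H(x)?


1/(1 - 2x) = sum_{k>=0} 2^k x^k. Integrating termwise with H(0) = 0:
H(x) = sum_{k>=0} 2^k x^(k+1) / (k+1) = sum_{m>=1} 2^(m-1) x^m / m.
For m = 7: 2^6/7 = 64/7 = 64/7.

64/7


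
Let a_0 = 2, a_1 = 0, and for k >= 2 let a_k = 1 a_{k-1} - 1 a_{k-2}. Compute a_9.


Iterating the recurrence forward:
a_0 = 2
a_1 = 0
a_2 = 1*0 - 1*2 = -2
a_3 = 1*-2 - 1*0 = -2
a_4 = 1*-2 - 1*-2 = 0
a_5 = 1*0 - 1*-2 = 2
a_6 = 1*2 - 1*0 = 2
a_7 = 1*2 - 1*2 = 0
a_8 = 1*0 - 1*2 = -2
a_9 = 1*-2 - 1*0 = -2
So a_9 = -2.

-2


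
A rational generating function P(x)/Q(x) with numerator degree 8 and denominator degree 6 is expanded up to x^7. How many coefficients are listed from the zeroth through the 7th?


Expanding up to x^7 gives the coefficients for x^0, x^1, ..., x^7.
That is 7 + 1 = 8 coefficients in total.

8


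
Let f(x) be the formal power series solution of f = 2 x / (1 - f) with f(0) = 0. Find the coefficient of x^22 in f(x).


Apply Lagrange inversion: f = 2 x * phi(f) with phi(t) = 1/(1 - t), so
[x^n] f = 2^n * (1/n) [t^(n-1)] phi(t)^n = 2^n * (1/n) [t^(n-1)] (1 - t)^(-n) = 2^n * (1/n) C(2n - 2, n - 1) = 2^n * C_{n-1}.
For n = 22: C_21 = C(42, 21) / 22 = 538257874440/22 = 24466267020.
With the 2^22 = 4194304 factor, the coefficient is 4194304 * 24466267020 = 102618961627054080.

102618961627054080


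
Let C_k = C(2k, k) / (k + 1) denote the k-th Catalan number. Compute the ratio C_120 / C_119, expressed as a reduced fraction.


Using C_k = (2k)! / (k! (k+1)!), the ratio C_{k+1}/C_k simplifies to
C_{k+1}/C_k = [(2k+2)! / ((k+1)! (k+2)!)] * [k! (k+1)! / (2k)!]
 = (2k+2)(2k+1) / ((k+1)(k+2)) = 2(2k+1) / (k+2).
For k = 119: 2(2*119 + 1) / (119 + 2) = 478/121 = 478/121.

478/121


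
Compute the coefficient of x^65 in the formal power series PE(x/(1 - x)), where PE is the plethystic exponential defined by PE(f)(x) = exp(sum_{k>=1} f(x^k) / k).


For f(x) = x/(1 - x) we have
sum_{k>=1} f(x^k) / k = sum_{k>=1} (1/k) * x^k / (1 - x^k) = sum_{k, m >= 1} x^(k m) / k,
which after exponentiating simplifies to
PE(x/(1 - x)) = prod_{k>=1} 1 / (1 - x^k).
This is the generating function for the partition function p(n), so the coefficient of x^65 is p(65).
Computing p(65) by dynamic programming over parts 1, 2, ..., 65: p(65) = 2012558.

2012558


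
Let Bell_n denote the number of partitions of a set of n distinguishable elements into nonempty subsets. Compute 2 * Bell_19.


Bell_19 can be computed from the Bell triangle or from Dobinski's identity Bell_n = (1/e) * sum_{k>=0} k^n / k!.
Computing Bell_19 = 5832742205057.
Then 2 * 5832742205057 = 11665484410114.

11665484410114


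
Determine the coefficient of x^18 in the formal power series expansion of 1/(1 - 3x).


The geometric series identity gives 1/(1 - c x) = sum_{k>=0} c^k x^k, so the coefficient of x^k is c^k.
Here c = 3 and k = 18.
Computing: 3^18 = 387420489

387420489


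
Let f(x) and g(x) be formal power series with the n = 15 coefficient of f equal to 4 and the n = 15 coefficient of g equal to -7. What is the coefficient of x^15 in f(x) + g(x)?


Addition of formal power series is termwise.
The coefficient of x^15 in f + g = 4 + -7
= -3

-3


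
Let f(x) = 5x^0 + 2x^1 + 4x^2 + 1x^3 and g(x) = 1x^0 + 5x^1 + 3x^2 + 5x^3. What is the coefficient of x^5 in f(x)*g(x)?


Cauchy product at x^5:
4*5 + 1*3
= 23

23


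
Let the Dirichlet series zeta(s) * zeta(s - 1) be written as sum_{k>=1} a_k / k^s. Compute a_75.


Convolution gives a_k = sum_{d | k} d * 1 = sum_{d | k} d = sigma(k), the sum of positive divisors of k.
For k = 75, the divisors are 1, 3, 5, 15, 25, 75, so
sigma(75) = 1 + 3 + 5 + 15 + 25 + 75 = 124.

124


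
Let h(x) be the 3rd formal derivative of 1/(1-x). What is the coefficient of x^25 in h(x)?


Differentiating 3 times: d^3/dx^3 [1/(1-x)] = 3!/(1-x)^4.
The expansion 1/(1-x)^4 = sum_{k>=0} C(k+3, 3) x^k, so the coefficient of x^n in 3!/(1-x)^4 is 3! * C(n+3, 3).
For n = 25: 6 * C(28, 3) = 6 * 3276 = 19656

19656


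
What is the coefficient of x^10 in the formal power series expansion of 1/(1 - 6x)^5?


The general identity 1/(1 - c x)^r = sum_{k>=0} c^k C(k + r - 1, r - 1) x^k follows by substituting y = c x into 1/(1 - y)^r = sum_{k>=0} C(k + r - 1, r - 1) y^k.
For c = 6, r = 5, k = 10:
6^10 * C(14, 4) = 60466176 * 1001 = 60526642176.

60526642176


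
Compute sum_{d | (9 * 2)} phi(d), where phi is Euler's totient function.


First, 9 * 2 = 18. One classical identity is sum_{d | n} phi(d) = n (each k in [1, n] has a unique gcd with n, and among the k's with gcd(k, n) = n/d there are phi(d) of them). So the sum equals 18. We also verify directly:
Divisors of 18: 1, 2, 3, 6, 9, 18.
phi values: 1, 1, 2, 2, 6, 6.
Sum = 18.

18


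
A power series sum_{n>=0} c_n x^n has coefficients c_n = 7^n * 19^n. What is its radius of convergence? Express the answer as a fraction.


By the root test (Cauchy-Hadamard), the radius is R = 1 / limsup_n |c_n|^(1/n).
Here |c_n|^(1/n) = (7^n * 19^n)^(1/n) = 7 * 19 = 133 for all n.
So R = 1/133 = 1/133.

1/133


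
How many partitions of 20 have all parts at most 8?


Using the generating function (1-x)^(-1)(1-x^2)^(-1)...(1-x^8)^(-1),
the coefficient of x^20 counts these restricted partitions.
Result = 434

434


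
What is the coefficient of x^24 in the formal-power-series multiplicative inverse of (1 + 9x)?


The inverse is 1/(1 + 9x). Apply the geometric identity 1/(1 - y) = sum_{k>=0} y^k with y = -9x:
1/(1 + 9x) = sum_{k>=0} (-9)^k x^k.
So the coefficient of x^24 is (-9)^24 = 79766443076872509863361.

79766443076872509863361


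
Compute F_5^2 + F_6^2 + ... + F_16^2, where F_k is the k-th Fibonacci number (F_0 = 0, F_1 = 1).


There is a standard identity sum_{k=0}^{N} F_k^2 = F_N * F_{N+1} (proved inductively from the telescoping relation F_k^2 = F_k F_{k+1} - F_{k-1} F_k). Then
sum_{k=5}^{16} F_k^2 = F_16 F_17 - F_4 F_5.
Computing: F_16 = 987, F_17 = 1597, F_4 = 3, F_5 = 5.
Sum = 987 * 1597 - 3 * 5 = 1576224.

1576224


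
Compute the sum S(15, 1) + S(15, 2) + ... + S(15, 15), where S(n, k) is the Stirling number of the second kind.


By definition, S(n, k) counts partitions of an n-set into exactly k nonempty blocks.
Computing row n = 15 for k = 1..15:
S(15, k): 1, 16383, 2375101, 42355950, 210766920, 420693273, 408741333, 216627840, 67128490, 12662650, 1479478, 106470, 4550, 105, 1
Sum = 1382958545. (This equals Bell_15 since the sum runs over all k.)

1382958545


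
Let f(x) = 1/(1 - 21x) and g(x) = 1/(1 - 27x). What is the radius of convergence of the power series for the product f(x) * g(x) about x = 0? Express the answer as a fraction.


The radius of 1/(1 - 21x) is 1/21 (nearest singularity at x = 1/21), and the radius of 1/(1 - 27x) is 1/27.
The product f(x)*g(x) = 1/((1 - 21x)(1 - 27x)) has singularities at both 1/21 and 1/27, so its radius of convergence is the distance to the nearest one:
min(1/21, 1/27) = 1/27.

1/27


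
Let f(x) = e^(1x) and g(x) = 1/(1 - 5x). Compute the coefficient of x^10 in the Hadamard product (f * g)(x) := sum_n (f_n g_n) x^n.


Expanding: f_k = 1^k/k! (from e^(1x)) and g_k = 5^k (from 1/(1 - 5x)). So the Hadamard coefficient (f * g)_k = 1^k 5^k / k! = (5)^k / k!.
For k = 10: 5^10/10! = 9765625/3628800 = 390625/145152.

390625/145152
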